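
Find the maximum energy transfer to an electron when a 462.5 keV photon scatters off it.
297.9198 keV

Maximum energy transfer occurs at θ = 180° (backscattering).

Initial photon: E₀ = 462.5 keV → λ₀ = 2.6807 pm

Maximum Compton shift (at 180°):
Δλ_max = 2λ_C = 2 × 2.4263 = 4.8526 pm

Final wavelength:
λ' = 2.6807 + 4.8526 = 7.5334 pm

Minimum photon energy (maximum energy to electron):
E'_min = hc/λ' = 164.5802 keV

Maximum electron kinetic energy:
K_max = E₀ - E'_min = 462.5000 - 164.5802 = 297.9198 keV

(Intermediate values are shown rounded; full precision is carried through to the final answer.)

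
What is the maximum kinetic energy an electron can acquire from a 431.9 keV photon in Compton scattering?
271.3671 keV

Maximum energy transfer occurs at θ = 180° (backscattering).

Initial photon: E₀ = 431.9 keV → λ₀ = 2.8707 pm

Maximum Compton shift (at 180°):
Δλ_max = 2λ_C = 2 × 2.4263 = 4.8526 pm

Final wavelength:
λ' = 2.8707 + 4.8526 = 7.7233 pm

Minimum photon energy (maximum energy to electron):
E'_min = hc/λ' = 160.5329 keV

Maximum electron kinetic energy:
K_max = E₀ - E'_min = 431.9000 - 160.5329 = 271.3671 keV

(Intermediate values are shown rounded; full precision is carried through to the final answer.)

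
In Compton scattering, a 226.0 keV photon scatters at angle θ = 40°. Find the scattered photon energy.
204.8081 keV

First convert energy to wavelength:
λ = hc/E, with hc ≈ 1239.842 keV·pm (i.e. 1239.842 eV·nm)

For E = 226.0 keV = 226000 eV:
λ = 1239.842 keV·pm / 226.0 keV
λ = 5.4860 pm

Calculate the Compton shift:
Δλ = λ_C(1 - cos(40°)) = 2.4263 × 0.2340
Δλ = 0.5676 pm

Final wavelength:
λ' = 5.4860 + 0.5676 = 6.0537 pm

Final energy:
E' = hc/λ' = 1239.842 / 6.0537 = 204.8081 keV

(Intermediate values are shown rounded; full precision is carried through to the final answer.)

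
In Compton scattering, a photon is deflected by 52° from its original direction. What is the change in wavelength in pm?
0.9325 pm

Using the Compton scattering formula:
Δλ = λ_C(1 - cos θ)

where λ_C = h/(m_e·c) ≈ 2.4263 pm is the Compton wavelength of an electron.

For θ = 52°:
cos(52°) = 0.6157
1 - cos(52°) = 0.3843

Δλ = 2.4263 × 0.3843
Δλ = 0.9325 pm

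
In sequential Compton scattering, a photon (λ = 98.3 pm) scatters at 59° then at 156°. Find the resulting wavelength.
104.1195 pm

Apply Compton shift twice:

First scattering at θ₁ = 59°:
Δλ₁ = λ_C(1 - cos(59°))
Δλ₁ = 2.4263 × 0.4850
Δλ₁ = 1.1767 pm

After first scattering:
λ₁ = 98.3 + 1.1767 = 99.4767 pm

Second scattering at θ₂ = 156°:
Δλ₂ = λ_C(1 - cos(156°))
Δλ₂ = 2.4263 × 1.9135
Δλ₂ = 4.6429 pm

Final wavelength:
λ₂ = 99.4767 + 4.6429 = 104.1195 pm

Total shift: Δλ_total = 1.1767 + 4.6429 = 5.8195 pm

(Intermediate values are shown rounded; full precision is carried through to the final answer.)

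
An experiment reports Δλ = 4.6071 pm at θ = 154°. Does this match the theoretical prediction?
Yes, consistent

Calculate the expected shift for θ = 154°:

Δλ_expected = λ_C(1 - cos(154°))
Δλ_expected = 2.4263 × (1 - cos(154°))
Δλ_expected = 2.4263 × 1.8988
Δλ_expected = 4.6071 pm

Given shift: 4.6071 pm
Expected shift: 4.6071 pm
Difference: 0.0000 pm

The values match. This is consistent with Compton scattering at the stated angle.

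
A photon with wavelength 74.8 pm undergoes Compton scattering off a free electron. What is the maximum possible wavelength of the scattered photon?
79.6526 pm (at θ = 180°)

The Compton shift is Δλ = λ_C(1 − cos θ).

Since cos θ ranges from −1 to 1, the factor (1 − cos θ) ranges from 0 to 2; the maximum shift occurs at θ = 180° (backscattering):
Δλ_max = 2λ_C = 2 × 2.4263 pm = 4.8526 pm

Maximum scattered wavelength:
λ'_max = λ₀ + Δλ_max = 74.8 + 4.8526 = 79.6526 pm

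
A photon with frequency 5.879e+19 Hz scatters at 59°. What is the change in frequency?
1.102e+19 Hz (decrease)

Convert frequency to wavelength (c = 299792458 m/s):
λ₀ = c/f₀ = 299792458/5.879e+19 = 5.0993784e-12 m = 5.0994 pm

Calculate Compton shift:
Δλ = λ_C(1 - cos(59°)) = 1.1767 pm

Final wavelength:
λ' = λ₀ + Δλ = 5.0994 + 1.1767 = 6.2760 pm

Final frequency:
f' = c/λ' = 299792458/6.2760465e-12 = 4.7767724e+19 Hz

Frequency shift (decrease):
Δf = f₀ - f' = 5.879e+19 - 4.7767724e+19 = 1.102e+19 Hz

(Intermediate values are shown rounded; full precision is carried through to the final answer.)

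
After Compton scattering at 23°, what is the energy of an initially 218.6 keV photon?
211.4105 keV

First convert energy to wavelength:
λ = hc/E, with hc ≈ 1239.842 keV·pm (i.e. 1239.842 eV·nm)

For E = 218.6 keV = 218600 eV:
λ = 1239.842 keV·pm / 218.6 keV
λ = 5.6717 pm

Calculate the Compton shift:
Δλ = λ_C(1 - cos(23°)) = 2.4263 × 0.0795
Δλ = 0.1929 pm

Final wavelength:
λ' = 5.6717 + 0.1929 = 5.8646 pm

Final energy:
E' = hc/λ' = 1239.842 / 5.8646 = 211.4105 keV

(Intermediate values are shown rounded; full precision is carried through to the final answer.)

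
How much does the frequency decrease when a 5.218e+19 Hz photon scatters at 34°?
3.514e+18 Hz (decrease)

Convert frequency to wavelength (c = 299792458 m/s):
λ₀ = c/f₀ = 299792458/5.218e+19 = 5.7453518e-12 m = 5.7454 pm

Calculate Compton shift:
Δλ = λ_C(1 - cos(34°)) = 0.4148 pm

Final wavelength:
λ' = λ₀ + Δλ = 5.7454 + 0.4148 = 6.1602 pm

Final frequency:
f' = c/λ' = 299792458/6.1601597e-12 = 4.8666345e+19 Hz

Frequency shift (decrease):
Δf = f₀ - f' = 5.218e+19 - 4.8666345e+19 = 3.514e+18 Hz

(Intermediate values are shown rounded; full precision is carried through to the final answer.)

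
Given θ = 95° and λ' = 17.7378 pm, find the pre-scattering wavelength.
15.1000 pm

From λ' = λ + Δλ, we have λ = λ' - Δλ

First calculate the Compton shift:
Δλ = λ_C(1 - cos θ)
Δλ = 2.4263 × (1 - cos(95°))
Δλ = 2.4263 × 1.0872
Δλ = 2.6378 pm

Initial wavelength:
λ = λ' - Δλ
λ = 17.7378 - 2.6378
λ = 15.1000 pm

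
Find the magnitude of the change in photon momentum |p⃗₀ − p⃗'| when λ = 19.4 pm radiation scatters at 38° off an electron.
2.1968e-23 kg·m/s

Photon momentum magnitude is p = h/λ.

Initial momentum:
p₀ = h/λ = 6.6261e-34/1.9400e-11 = 3.4155e-23 kg·m/s

After scattering:
λ' = λ + Δλ = 19.4 + 0.5144 = 19.9144 pm
p' = h/λ' = 6.6261e-34/1.9914e-11 = 3.3273e-23 kg·m/s

Momentum is a vector; the scattered photon's direction makes angle θ = 38° with the incident direction. The magnitude of the vector change Δp⃗ = p⃗₀ − p⃗' is found from the law of cosines:
|Δp⃗|² = p₀² + p'² − 2p₀p'cos θ
|Δp⃗|² = (3.4155e-23)² + (3.3273e-23)² − 2·3.4155e-23·3.3273e-23·cos(38°)
|Δp⃗| = 2.1968e-23 kg·m/s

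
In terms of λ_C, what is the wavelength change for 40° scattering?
0.2340 λ_C

The Compton shift formula is:
Δλ = λ_C(1 - cos θ)

Dividing both sides by λ_C:
Δλ/λ_C = 1 - cos θ

For θ = 40°:
Δλ/λ_C = 1 - cos(40°)
Δλ/λ_C = 1 - 0.7660
Δλ/λ_C = 0.2340

This means the shift is 0.2340 × λ_C = 0.5676 pm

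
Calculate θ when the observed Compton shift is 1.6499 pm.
71.34°

From the Compton formula Δλ = λ_C(1 - cos θ), we can solve for θ:

cos θ = 1 - Δλ/λ_C

Given:
- Δλ = 1.6499 pm
- λ_C = h/(m_e·c) ≈ 2.42631024 pm

cos θ = 1 - 1.6499/2.42631024
cos θ = 1 - 0.680004
cos θ = 0.319996

θ = arccos(0.319996)
θ = 71.34°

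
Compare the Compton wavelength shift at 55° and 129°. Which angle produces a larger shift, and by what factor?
129° produces the larger shift by a factor of 3.821

Calculate both shifts using Δλ = λ_C(1 - cos θ):

For θ₁ = 55°:
Δλ₁ = 2.4263 × (1 - cos(55°))
Δλ₁ = 2.4263 × 0.4264
Δλ₁ = 1.0346 pm

For θ₂ = 129°:
Δλ₂ = 2.4263 × (1 - cos(129°))
Δλ₂ = 2.4263 × 1.6293
Δλ₂ = 3.9532 pm

The 129° angle produces the larger shift.
Ratio: 3.9532/1.0346 = 3.821

(Intermediate values are shown rounded; full precision is carried through to the final answer.)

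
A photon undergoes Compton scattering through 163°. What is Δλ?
4.7466 pm

Using the Compton scattering formula:
Δλ = λ_C(1 - cos θ)

where λ_C = h/(m_e·c) ≈ 2.4263 pm is the Compton wavelength of an electron.

For θ = 163°:
cos(163°) = -0.9563
1 - cos(163°) = 1.9563

Δλ = 2.4263 × 1.9563
Δλ = 4.7466 pm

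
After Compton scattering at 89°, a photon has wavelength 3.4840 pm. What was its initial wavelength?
1.1000 pm

From λ' = λ + Δλ, we have λ = λ' - Δλ

First calculate the Compton shift:
Δλ = λ_C(1 - cos θ)
Δλ = 2.4263 × (1 - cos(89°))
Δλ = 2.4263 × 0.9825
Δλ = 2.3840 pm

Initial wavelength:
λ = λ' - Δλ
λ = 3.4840 - 2.3840
λ = 1.1000 pm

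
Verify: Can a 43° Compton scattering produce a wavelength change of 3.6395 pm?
No, inconsistent

Calculate the expected shift for θ = 43°:

Δλ_expected = λ_C(1 - cos(43°))
Δλ_expected = 2.4263 × (1 - cos(43°))
Δλ_expected = 2.4263 × 0.2686
Δλ_expected = 0.6518 pm

Given shift: 3.6395 pm
Expected shift: 0.6518 pm
Difference: 2.9876 pm

The values do not match. The given shift corresponds to θ ≈ 120.0°, not 43°.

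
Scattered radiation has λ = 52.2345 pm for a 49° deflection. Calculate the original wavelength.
51.4000 pm

From λ' = λ + Δλ, we have λ = λ' - Δλ

First calculate the Compton shift:
Δλ = λ_C(1 - cos θ)
Δλ = 2.4263 × (1 - cos(49°))
Δλ = 2.4263 × 0.3439
Δλ = 0.8345 pm

Initial wavelength:
λ = λ' - Δλ
λ = 52.2345 - 0.8345
λ = 51.4000 pm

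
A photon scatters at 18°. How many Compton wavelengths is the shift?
0.0489 λ_C

The Compton shift formula is:
Δλ = λ_C(1 - cos θ)

Dividing both sides by λ_C:
Δλ/λ_C = 1 - cos θ

For θ = 18°:
Δλ/λ_C = 1 - cos(18°)
Δλ/λ_C = 1 - 0.9511
Δλ/λ_C = 0.0489

This means the shift is 0.0489 × λ_C = 0.1188 pm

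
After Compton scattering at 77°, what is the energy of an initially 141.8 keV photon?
116.7008 keV

First convert energy to wavelength:
λ = hc/E, with hc ≈ 1239.842 keV·pm (i.e. 1239.842 eV·nm)

For E = 141.8 keV = 141800 eV:
λ = 1239.842 keV·pm / 141.8 keV
λ = 8.7436 pm

Calculate the Compton shift:
Δλ = λ_C(1 - cos(77°)) = 2.4263 × 0.7750
Δλ = 1.8805 pm

Final wavelength:
λ' = 8.7436 + 1.8805 = 10.6241 pm

Final energy:
E' = hc/λ' = 1239.842 / 10.6241 = 116.7008 keV

(Intermediate values are shown rounded; full precision is carried through to the final answer.)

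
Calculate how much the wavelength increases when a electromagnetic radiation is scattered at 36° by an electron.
0.4634 pm

Using the Compton scattering formula:
Δλ = λ_C(1 - cos θ)

where λ_C = h/(m_e·c) ≈ 2.4263 pm is the Compton wavelength of an electron.

For θ = 36°:
cos(36°) = 0.8090
1 - cos(36°) = 0.1910

Δλ = 2.4263 × 0.1910
Δλ = 0.4634 pm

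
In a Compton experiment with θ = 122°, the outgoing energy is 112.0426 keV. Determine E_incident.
168.6000 keV

Convert final energy to wavelength (hc ≈ 1239.842 keV·pm):
λ' = hc/E' = 1239.842 / 112.0426 = 11.0658 pm

Calculate the Compton shift:
Δλ = λ_C(1 - cos(122°))
Δλ = 2.4263 × (1 - cos(122°))
Δλ = 3.7121 pm

Initial wavelength:
λ = λ' - Δλ = 11.0658 - 3.7121 = 7.3537 pm

Initial energy:
E = hc/λ = 1239.842 / 7.3537 = 168.6000 keV

(Intermediate values are shown rounded; full precision is carried through to the final answer.)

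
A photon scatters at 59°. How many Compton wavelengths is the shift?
0.4850 λ_C

The Compton shift formula is:
Δλ = λ_C(1 - cos θ)

Dividing both sides by λ_C:
Δλ/λ_C = 1 - cos θ

For θ = 59°:
Δλ/λ_C = 1 - cos(59°)
Δλ/λ_C = 1 - 0.5150
Δλ/λ_C = 0.4850

This means the shift is 0.4850 × λ_C = 1.1767 pm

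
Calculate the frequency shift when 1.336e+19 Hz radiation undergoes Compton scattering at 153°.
2.268e+18 Hz (decrease)

Convert frequency to wavelength (c = 299792458 m/s):
λ₀ = c/f₀ = 299792458/1.336e+19 = 2.2439555e-11 m = 22.4396 pm

Calculate Compton shift:
Δλ = λ_C(1 - cos(153°)) = 4.5882 pm

Final wavelength:
λ' = λ₀ + Δλ = 22.4396 + 4.5882 = 27.0277 pm

Final frequency:
f' = c/λ' = 299792458/2.7027724e-11 = 1.1092035e+19 Hz

Frequency shift (decrease):
Δf = f₀ - f' = 1.336e+19 - 1.1092035e+19 = 2.268e+18 Hz

(Intermediate values are shown rounded; full precision is carried through to the final answer.)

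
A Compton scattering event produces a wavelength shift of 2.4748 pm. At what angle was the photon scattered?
91.15°

From the Compton formula Δλ = λ_C(1 - cos θ), we can solve for θ:

cos θ = 1 - Δλ/λ_C

Given:
- Δλ = 2.4748 pm
- λ_C = h/(m_e·c) ≈ 2.42631024 pm

cos θ = 1 - 2.4748/2.42631024
cos θ = 1 - 1.019985
cos θ = -0.019985

θ = arccos(-0.019985)
θ = 91.15°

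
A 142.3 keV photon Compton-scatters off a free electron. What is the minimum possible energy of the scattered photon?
91.3967 keV (at θ = 180°)

The scattered photon has minimum energy when its wavelength is maximum, i.e., when the Compton shift Δλ = λ_C(1 − cos θ) is maximum. This occurs at θ = 180° (backscattering), giving Δλ_max = 2λ_C = 4.8526 pm.

Initial wavelength: λ₀ = hc/E₀ = 8.7129 pm
Maximum final wavelength: λ'_max = λ₀ + 2λ_C = 8.7129 + 4.8526 = 13.5655 pm
Minimum final energy: E'_min = hc/λ'_max = 91.3967 keV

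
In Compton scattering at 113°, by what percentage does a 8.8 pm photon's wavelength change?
38.3448%

Calculate the Compton shift:
Δλ = λ_C(1 - cos(113°))
Δλ = 2.4263 × (1 - cos(113°))
Δλ = 2.4263 × 1.3907
Δλ = 3.3743 pm

Percentage change:
(Δλ/λ₀) × 100 = (3.3743/8.8) × 100
= 38.3448%

(Intermediate values are shown rounded; full precision is carried through to the final answer.)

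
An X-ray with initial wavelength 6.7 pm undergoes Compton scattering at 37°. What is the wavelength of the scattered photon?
7.1886 pm

Using the Compton scattering formula:
λ' = λ + Δλ = λ + λ_C(1 - cos θ)

Given:
- Initial wavelength λ = 6.7 pm
- Scattering angle θ = 37°
- Compton wavelength λ_C ≈ 2.4263 pm

Calculate the shift:
Δλ = 2.4263 × (1 - cos(37°))
Δλ = 2.4263 × 0.2014
Δλ = 0.4886 pm

Final wavelength:
λ' = 6.7 + 0.4886 = 7.1886 pm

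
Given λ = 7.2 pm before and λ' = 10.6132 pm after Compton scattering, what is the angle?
114.00°

First find the wavelength shift:
Δλ = λ' - λ = 10.6132 - 7.2 = 3.4132 pm

Using Δλ = λ_C(1 - cos θ), with λ_C = h/(m_e·c) ≈ 2.42631024 pm:
cos θ = 1 - Δλ/λ_C
cos θ = 1 - 3.4132/2.42631024
cos θ = -0.406745

θ = arccos(-0.406745)
θ = 114.00°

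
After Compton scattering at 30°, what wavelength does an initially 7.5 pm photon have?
7.8251 pm

Using the Compton formula: λ' = λ + λ_C(1 − cos θ)

For θ = 30°, cos θ = √3/2 (exact) ≈ 0.8660, so:
1 − cos 30° = 1 − (√3/2) ≈ 0.1340

Δλ = λ_C × 0.1340 = 2.4263 × 0.1340 = 0.3251 pm

λ' = 7.5 + 0.3251 = 7.8251 pm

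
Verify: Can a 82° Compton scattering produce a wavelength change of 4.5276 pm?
No, inconsistent

Calculate the expected shift for θ = 82°:

Δλ_expected = λ_C(1 - cos(82°))
Δλ_expected = 2.4263 × (1 - cos(82°))
Δλ_expected = 2.4263 × 0.8608
Δλ_expected = 2.0886 pm

Given shift: 4.5276 pm
Expected shift: 2.0886 pm
Difference: 2.4389 pm

The values do not match. The given shift corresponds to θ ≈ 150.0°, not 82°.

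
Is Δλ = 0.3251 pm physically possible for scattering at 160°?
No, inconsistent

Calculate the expected shift for θ = 160°:

Δλ_expected = λ_C(1 - cos(160°))
Δλ_expected = 2.4263 × (1 - cos(160°))
Δλ_expected = 2.4263 × 1.9397
Δλ_expected = 4.7063 pm

Given shift: 0.3251 pm
Expected shift: 4.7063 pm
Difference: 4.3812 pm

The values do not match. The given shift corresponds to θ ≈ 30.0°, not 160°.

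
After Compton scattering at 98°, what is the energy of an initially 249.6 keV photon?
160.3665 keV

First convert energy to wavelength:
λ = hc/E, with hc ≈ 1239.842 keV·pm (i.e. 1239.842 eV·nm)

For E = 249.6 keV = 249600 eV:
λ = 1239.842 keV·pm / 249.6 keV
λ = 4.9673 pm

Calculate the Compton shift:
Δλ = λ_C(1 - cos(98°)) = 2.4263 × 1.1392
Δλ = 2.7640 pm

Final wavelength:
λ' = 4.9673 + 2.7640 = 7.7313 pm

Final energy:
E' = hc/λ' = 1239.842 / 7.7313 = 160.3665 keV

(Intermediate values are shown rounded; full precision is carried through to the final answer.)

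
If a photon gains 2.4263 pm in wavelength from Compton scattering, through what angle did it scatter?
90.00°

From the Compton formula Δλ = λ_C(1 - cos θ), we can solve for θ:

cos θ = 1 - Δλ/λ_C

Given:
- Δλ = 2.4263 pm
- λ_C = h/(m_e·c) ≈ 2.42631024 pm

cos θ = 1 - 2.4263/2.42631024
cos θ = 1 - 0.999996
cos θ = 0.000004

θ = arccos(0.000004)
θ = 90.00°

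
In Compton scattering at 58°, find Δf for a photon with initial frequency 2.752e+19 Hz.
2.608e+18 Hz (decrease)

Convert frequency to wavelength (c = 299792458 m/s):
λ₀ = c/f₀ = 299792458/2.752e+19 = 1.0893621e-11 m = 10.8936 pm

Calculate Compton shift:
Δλ = λ_C(1 - cos(58°)) = 1.1406 pm

Final wavelength:
λ' = λ₀ + Δλ = 10.8936 + 1.1406 = 12.0342 pm

Final frequency:
f' = c/λ' = 299792458/1.2034183e-11 = 2.4911742e+19 Hz

Frequency shift (decrease):
Δf = f₀ - f' = 2.752e+19 - 2.4911742e+19 = 2.608e+18 Hz

(Intermediate values are shown rounded; full precision is carried through to the final answer.)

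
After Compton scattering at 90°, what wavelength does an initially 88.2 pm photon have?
90.6263 pm

Using the Compton formula: λ' = λ + λ_C(1 − cos θ)

For θ = 90°, cos θ = 0 (exact) = 0.0000, so:
1 − cos 90° = 1 − (0) = 1.0000

Δλ = λ_C × 1.0000 = 2.4263 × 1.0000 = 2.4263 pm

λ' = 88.2 + 2.4263 = 90.6263 pm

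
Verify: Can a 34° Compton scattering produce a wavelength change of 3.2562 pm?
No, inconsistent

Calculate the expected shift for θ = 34°:

Δλ_expected = λ_C(1 - cos(34°))
Δλ_expected = 2.4263 × (1 - cos(34°))
Δλ_expected = 2.4263 × 0.1710
Δλ_expected = 0.4148 pm

Given shift: 3.2562 pm
Expected shift: 0.4148 pm
Difference: 2.8413 pm

The values do not match. The given shift corresponds to θ ≈ 110.0°, not 34°.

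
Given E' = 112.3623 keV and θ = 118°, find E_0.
166.0000 keV

Convert final energy to wavelength (hc ≈ 1239.842 keV·pm):
λ' = hc/E' = 1239.842 / 112.3623 = 11.0343 pm

Calculate the Compton shift:
Δλ = λ_C(1 - cos(118°))
Δλ = 2.4263 × (1 - cos(118°))
Δλ = 3.5654 pm

Initial wavelength:
λ = λ' - Δλ = 11.0343 - 3.5654 = 7.4689 pm

Initial energy:
E = hc/λ = 1239.842 / 7.4689 = 166.0000 keV

(Intermediate values are shown rounded; full precision is carried through to the final answer.)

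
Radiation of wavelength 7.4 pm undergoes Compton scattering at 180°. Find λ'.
12.2526 pm

Using the Compton formula: λ' = λ + λ_C(1 − cos θ)

For θ = 180°, cos θ = -1 (exact) = -1.0000, so:
1 − cos 180° = 1 − (-1) = 2.0000

Δλ = λ_C × 2.0000 = 2.4263 × 2.0000 = 4.8526 pm

λ' = 7.4 + 4.8526 = 12.2526 pm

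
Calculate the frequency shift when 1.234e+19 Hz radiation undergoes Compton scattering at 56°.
5.203e+17 Hz (decrease)

Convert frequency to wavelength (c = 299792458 m/s):
λ₀ = c/f₀ = 299792458/1.234e+19 = 2.4294365e-11 m = 24.2944 pm

Calculate Compton shift:
Δλ = λ_C(1 - cos(56°)) = 1.0695 pm

Final wavelength:
λ' = λ₀ + Δλ = 24.2944 + 1.0695 = 25.3639 pm

Final frequency:
f' = c/λ' = 299792458/2.5363899e-11 = 1.1819652e+19 Hz

Frequency shift (decrease):
Δf = f₀ - f' = 1.234e+19 - 1.1819652e+19 = 5.203e+17 Hz

(Intermediate values are shown rounded; full precision is carried through to the final answer.)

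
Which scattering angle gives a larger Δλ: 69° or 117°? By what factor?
117° produces the larger shift by a factor of 2.266

Calculate both shifts using Δλ = λ_C(1 - cos θ):

For θ₁ = 69°:
Δλ₁ = 2.4263 × (1 - cos(69°))
Δλ₁ = 2.4263 × 0.6416
Δλ₁ = 1.5568 pm

For θ₂ = 117°:
Δλ₂ = 2.4263 × (1 - cos(117°))
Δλ₂ = 2.4263 × 1.4540
Δλ₂ = 3.5278 pm

The 117° angle produces the larger shift.
Ratio: 3.5278/1.5568 = 2.266

(Intermediate values are shown rounded; full precision is carried through to the final answer.)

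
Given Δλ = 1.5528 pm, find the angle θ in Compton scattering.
68.90°

From the Compton formula Δλ = λ_C(1 - cos θ), we can solve for θ:

cos θ = 1 - Δλ/λ_C

Given:
- Δλ = 1.5528 pm
- λ_C = h/(m_e·c) ≈ 2.42631024 pm

cos θ = 1 - 1.5528/2.42631024
cos θ = 1 - 0.639984
cos θ = 0.360016

θ = arccos(0.360016)
θ = 68.90°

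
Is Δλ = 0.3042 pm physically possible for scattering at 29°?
Yes, consistent

Calculate the expected shift for θ = 29°:

Δλ_expected = λ_C(1 - cos(29°))
Δλ_expected = 2.4263 × (1 - cos(29°))
Δλ_expected = 2.4263 × 0.1254
Δλ_expected = 0.3042 pm

Given shift: 0.3042 pm
Expected shift: 0.3042 pm
Difference: 0.0000 pm

The values match. This is consistent with Compton scattering at the stated angle.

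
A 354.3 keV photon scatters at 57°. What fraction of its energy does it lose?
0.2400 (or 24.00%)

Calculate initial and final photon energies:

Initial: E₀ = 354.3 keV → λ₀ = 3.4994 pm
Compton shift: Δλ = 1.1048 pm
Final wavelength: λ' = 4.6043 pm
Final energy: E' = 269.2815 keV

Fractional energy loss:
(E₀ - E')/E₀ = (354.3000 - 269.2815)/354.3000
= 85.0185/354.3000
= 0.2400
= 24.00%

(Intermediate values are shown rounded; full precision is carried through to the final answer.)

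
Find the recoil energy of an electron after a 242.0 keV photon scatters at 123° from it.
102.2379 keV

By energy conservation: K_e = E_initial - E_final

First find the scattered photon energy:
Initial wavelength: λ = hc/E = 5.1233 pm
Compton shift: Δλ = λ_C(1 - cos(123°)) = 3.7478 pm
Final wavelength: λ' = 5.1233 + 3.7478 = 8.8711 pm
Final photon energy: E' = hc/λ' = 139.7621 keV

Electron kinetic energy:
K_e = E - E' = 242.0000 - 139.7621 = 102.2379 keV

(Intermediate values are shown rounded; full precision is carried through to the final answer.)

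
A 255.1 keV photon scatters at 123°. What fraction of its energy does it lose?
0.4354 (or 43.54%)

Calculate initial and final photon energies:

Initial: E₀ = 255.1 keV → λ₀ = 4.8602 pm
Compton shift: Δλ = 3.7478 pm
Final wavelength: λ' = 8.6080 pm
Final energy: E' = 144.0338 keV

Fractional energy loss:
(E₀ - E')/E₀ = (255.1000 - 144.0338)/255.1000
= 111.0662/255.1000
= 0.4354
= 43.54%

(Intermediate values are shown rounded; full precision is carried through to the final answer.)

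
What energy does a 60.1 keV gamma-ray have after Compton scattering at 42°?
58.3377 keV

First convert energy to wavelength:
λ = hc/E, with hc ≈ 1239.842 keV·pm (i.e. 1239.842 eV·nm)

For E = 60.1 keV = 60100 eV:
λ = 1239.842 keV·pm / 60.1 keV
λ = 20.6297 pm

Calculate the Compton shift:
Δλ = λ_C(1 - cos(42°)) = 2.4263 × 0.2569
Δλ = 0.6232 pm

Final wavelength:
λ' = 20.6297 + 0.6232 = 21.2529 pm

Final energy:
E' = hc/λ' = 1239.842 / 21.2529 = 58.3377 keV

(Intermediate values are shown rounded; full precision is carried through to the final answer.)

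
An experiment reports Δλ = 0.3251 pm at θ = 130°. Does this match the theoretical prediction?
No, inconsistent

Calculate the expected shift for θ = 130°:

Δλ_expected = λ_C(1 - cos(130°))
Δλ_expected = 2.4263 × (1 - cos(130°))
Δλ_expected = 2.4263 × 1.6428
Δλ_expected = 3.9859 pm

Given shift: 0.3251 pm
Expected shift: 3.9859 pm
Difference: 3.6608 pm

The values do not match. The given shift corresponds to θ ≈ 30.0°, not 130°.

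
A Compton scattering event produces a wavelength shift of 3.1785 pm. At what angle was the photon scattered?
108.06°

From the Compton formula Δλ = λ_C(1 - cos θ), we can solve for θ:

cos θ = 1 - Δλ/λ_C

Given:
- Δλ = 3.1785 pm
- λ_C = h/(m_e·c) ≈ 2.42631024 pm

cos θ = 1 - 3.1785/2.42631024
cos θ = 1 - 1.310014
cos θ = -0.310014

θ = arccos(-0.310014)
θ = 108.06°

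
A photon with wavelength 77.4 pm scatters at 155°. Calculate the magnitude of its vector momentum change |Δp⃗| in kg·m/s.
1.6245e-23 kg·m/s

Photon momentum magnitude is p = h/λ.

Initial momentum:
p₀ = h/λ = 6.6261e-34/7.7400e-11 = 8.5608e-24 kg·m/s

After scattering:
λ' = λ + Δλ = 77.4 + 4.6253 = 82.0253 pm
p' = h/λ' = 6.6261e-34/8.2025e-11 = 8.0781e-24 kg·m/s

Momentum is a vector; the scattered photon's direction makes angle θ = 155° with the incident direction. The magnitude of the vector change Δp⃗ = p⃗₀ − p⃗' is found from the law of cosines:
|Δp⃗|² = p₀² + p'² − 2p₀p'cos θ
|Δp⃗|² = (8.5608e-24)² + (8.0781e-24)² − 2·8.5608e-24·8.0781e-24·cos(155°)
|Δp⃗| = 1.6245e-23 kg·m/s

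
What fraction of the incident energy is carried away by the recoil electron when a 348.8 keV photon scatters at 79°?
0.3558 (or 35.58%)

Calculate initial and final photon energies:

Initial: E₀ = 348.8 keV → λ₀ = 3.5546 pm
Compton shift: Δλ = 1.9633 pm
Final wavelength: λ' = 5.5179 pm
Final energy: E' = 224.6929 keV

Fractional energy loss:
(E₀ - E')/E₀ = (348.8000 - 224.6929)/348.8000
= 124.1071/348.8000
= 0.3558
= 35.58%

(Intermediate values are shown rounded; full precision is carried through to the final answer.)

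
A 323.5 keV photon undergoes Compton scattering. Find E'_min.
142.7533 keV (at θ = 180°)

The scattered photon has minimum energy when its wavelength is maximum, i.e., when the Compton shift Δλ = λ_C(1 − cos θ) is maximum. This occurs at θ = 180° (backscattering), giving Δλ_max = 2λ_C = 4.8526 pm.

Initial wavelength: λ₀ = hc/E₀ = 3.8326 pm
Maximum final wavelength: λ'_max = λ₀ + 2λ_C = 3.8326 + 4.8526 = 8.6852 pm
Minimum final energy: E'_min = hc/λ'_max = 142.7533 keV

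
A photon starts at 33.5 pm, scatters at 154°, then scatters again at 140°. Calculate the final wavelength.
42.3920 pm

Apply Compton shift twice:

First scattering at θ₁ = 154°:
Δλ₁ = λ_C(1 - cos(154°))
Δλ₁ = 2.4263 × 1.8988
Δλ₁ = 4.6071 pm

After first scattering:
λ₁ = 33.5 + 4.6071 = 38.1071 pm

Second scattering at θ₂ = 140°:
Δλ₂ = λ_C(1 - cos(140°))
Δλ₂ = 2.4263 × 1.7660
Δλ₂ = 4.2850 pm

Final wavelength:
λ₂ = 38.1071 + 4.2850 = 42.3920 pm

Total shift: Δλ_total = 4.6071 + 4.2850 = 8.8920 pm

(Intermediate values are shown rounded; full precision is carried through to the final answer.)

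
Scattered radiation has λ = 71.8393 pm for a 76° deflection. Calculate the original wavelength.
70.0000 pm

From λ' = λ + Δλ, we have λ = λ' - Δλ

First calculate the Compton shift:
Δλ = λ_C(1 - cos θ)
Δλ = 2.4263 × (1 - cos(76°))
Δλ = 2.4263 × 0.7581
Δλ = 1.8393 pm

Initial wavelength:
λ = λ' - Δλ
λ = 71.8393 - 1.8393
λ = 70.0000 pm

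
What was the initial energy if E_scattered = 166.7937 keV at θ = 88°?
243.5000 keV

Convert final energy to wavelength (hc ≈ 1239.842 keV·pm):
λ' = hc/E' = 1239.842 / 166.7937 = 7.4334 pm

Calculate the Compton shift:
Δλ = λ_C(1 - cos(88°))
Δλ = 2.4263 × (1 - cos(88°))
Δλ = 2.3416 pm

Initial wavelength:
λ = λ' - Δλ = 7.4334 - 2.3416 = 5.0918 pm

Initial energy:
E = hc/λ = 1239.842 / 5.0918 = 243.5000 keV

(Intermediate values are shown rounded; full precision is carried through to the final answer.)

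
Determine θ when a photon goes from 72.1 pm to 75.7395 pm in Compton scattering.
120.00°

First find the wavelength shift:
Δλ = λ' - λ = 75.7395 - 72.1 = 3.6395 pm

Using Δλ = λ_C(1 - cos θ), with λ_C = h/(m_e·c) ≈ 2.42631024 pm:
cos θ = 1 - Δλ/λ_C
cos θ = 1 - 3.6395/2.42631024
cos θ = -0.500014

θ = arccos(-0.500014)
θ = 120.00°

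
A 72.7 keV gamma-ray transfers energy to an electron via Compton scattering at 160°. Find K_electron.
15.7233 keV

By energy conservation: K_e = E_initial - E_final

First find the scattered photon energy:
Initial wavelength: λ = hc/E = 17.0542 pm
Compton shift: Δλ = λ_C(1 - cos(160°)) = 4.7063 pm
Final wavelength: λ' = 17.0542 + 4.7063 = 21.7605 pm
Final photon energy: E' = hc/λ' = 56.9767 keV

Electron kinetic energy:
K_e = E - E' = 72.7000 - 56.9767 = 15.7233 keV

(Intermediate values are shown rounded; full precision is carried through to the final answer.)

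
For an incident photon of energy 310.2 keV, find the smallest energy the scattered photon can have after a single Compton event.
140.1025 keV (at θ = 180°)

The scattered photon has minimum energy when its wavelength is maximum, i.e., when the Compton shift Δλ = λ_C(1 − cos θ) is maximum. This occurs at θ = 180° (backscattering), giving Δλ_max = 2λ_C = 4.8526 pm.

Initial wavelength: λ₀ = hc/E₀ = 3.9969 pm
Maximum final wavelength: λ'_max = λ₀ + 2λ_C = 3.9969 + 4.8526 = 8.8495 pm
Minimum final energy: E'_min = hc/λ'_max = 140.1025 keV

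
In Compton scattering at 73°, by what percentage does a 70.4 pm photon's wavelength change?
2.4388%

Calculate the Compton shift:
Δλ = λ_C(1 - cos(73°))
Δλ = 2.4263 × (1 - cos(73°))
Δλ = 2.4263 × 0.7076
Δλ = 1.7169 pm

Percentage change:
(Δλ/λ₀) × 100 = (1.7169/70.4) × 100
= 2.4388%

(Intermediate values are shown rounded; full precision is carried through to the final answer.)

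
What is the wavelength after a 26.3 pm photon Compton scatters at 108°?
29.4761 pm

Using the Compton scattering formula:
λ' = λ + Δλ = λ + λ_C(1 - cos θ)

Given:
- Initial wavelength λ = 26.3 pm
- Scattering angle θ = 108°
- Compton wavelength λ_C ≈ 2.4263 pm

Calculate the shift:
Δλ = 2.4263 × (1 - cos(108°))
Δλ = 2.4263 × 1.3090
Δλ = 3.1761 pm

Final wavelength:
λ' = 26.3 + 3.1761 = 29.4761 pm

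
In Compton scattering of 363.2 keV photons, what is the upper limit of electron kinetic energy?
213.2121 keV

Maximum energy transfer occurs at θ = 180° (backscattering).

Initial photon: E₀ = 363.2 keV → λ₀ = 3.4137 pm

Maximum Compton shift (at 180°):
Δλ_max = 2λ_C = 2 × 2.4263 = 4.8526 pm

Final wavelength:
λ' = 3.4137 + 4.8526 = 8.2663 pm

Minimum photon energy (maximum energy to electron):
E'_min = hc/λ' = 149.9879 keV

Maximum electron kinetic energy:
K_max = E₀ - E'_min = 363.2000 - 149.9879 = 213.2121 keV

(Intermediate values are shown rounded; full precision is carried through to the final answer.)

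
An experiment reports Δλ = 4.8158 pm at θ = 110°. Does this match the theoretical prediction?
No, inconsistent

Calculate the expected shift for θ = 110°:

Δλ_expected = λ_C(1 - cos(110°))
Δλ_expected = 2.4263 × (1 - cos(110°))
Δλ_expected = 2.4263 × 1.3420
Δλ_expected = 3.2562 pm

Given shift: 4.8158 pm
Expected shift: 3.2562 pm
Difference: 1.5596 pm

The values do not match. The given shift corresponds to θ ≈ 170.0°, not 110°.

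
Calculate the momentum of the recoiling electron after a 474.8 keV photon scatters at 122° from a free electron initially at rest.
3.2179e-22 kg·m/s

The electron is initially at rest, so by conservation of momentum:
p⃗_e = p⃗₀ − p⃗'  (incident photon momentum minus scattered photon momentum)

Photon momentum magnitudes (p = h/λ = E/c):
λ₀ = hc/E₀ = 2.6113 pm → p₀ = h/λ₀ = 2.5375e-22 kg·m/s
Δλ = λ_C(1 − cos 122°) = 3.7121 pm
λ' = 6.3234 pm → p' = h/λ' = 1.0479e-22 kg·m/s

The scattered photon makes angle θ = 122° with the incident direction, so by the law of cosines:
|p⃗_e|² = p₀² + p'² − 2p₀p'cos θ
|p⃗_e|² = (2.5375e-22)² + (1.0479e-22)² − 2·2.5375e-22·1.0479e-22·cos(122°)
|p⃗_e| = 3.2179e-22 kg·m/s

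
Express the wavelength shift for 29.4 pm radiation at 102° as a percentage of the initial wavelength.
9.9686%

Calculate the Compton shift:
Δλ = λ_C(1 - cos(102°))
Δλ = 2.4263 × (1 - cos(102°))
Δλ = 2.4263 × 1.2079
Δλ = 2.9308 pm

Percentage change:
(Δλ/λ₀) × 100 = (2.9308/29.4) × 100
= 9.9686%

(Intermediate values are shown rounded; full precision is carried through to the final answer.)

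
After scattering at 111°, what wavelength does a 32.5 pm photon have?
35.7958 pm

Using the Compton scattering formula:
λ' = λ + Δλ = λ + λ_C(1 - cos θ)

Given:
- Initial wavelength λ = 32.5 pm
- Scattering angle θ = 111°
- Compton wavelength λ_C ≈ 2.4263 pm

Calculate the shift:
Δλ = 2.4263 × (1 - cos(111°))
Δλ = 2.4263 × 1.3584
Δλ = 3.2958 pm

Final wavelength:
λ' = 32.5 + 3.2958 = 35.7958 pm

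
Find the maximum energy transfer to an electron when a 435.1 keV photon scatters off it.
274.1271 keV

Maximum energy transfer occurs at θ = 180° (backscattering).

Initial photon: E₀ = 435.1 keV → λ₀ = 2.8496 pm

Maximum Compton shift (at 180°):
Δλ_max = 2λ_C = 2 × 2.4263 = 4.8526 pm

Final wavelength:
λ' = 2.8496 + 4.8526 = 7.7022 pm

Minimum photon energy (maximum energy to electron):
E'_min = hc/λ' = 160.9729 keV

Maximum electron kinetic energy:
K_max = E₀ - E'_min = 435.1000 - 160.9729 = 274.1271 keV

(Intermediate values are shown rounded; full precision is carried through to the final answer.)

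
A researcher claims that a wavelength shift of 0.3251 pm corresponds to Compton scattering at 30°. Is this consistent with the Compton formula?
Yes, consistent

Calculate the expected shift for θ = 30°:

Δλ_expected = λ_C(1 - cos(30°))
Δλ_expected = 2.4263 × (1 - cos(30°))
Δλ_expected = 2.4263 × 0.1340
Δλ_expected = 0.3251 pm

Given shift: 0.3251 pm
Expected shift: 0.3251 pm
Difference: 0.0000 pm

The values match. This is consistent with Compton scattering at the stated angle.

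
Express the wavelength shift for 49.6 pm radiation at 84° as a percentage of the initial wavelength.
4.3804%

Calculate the Compton shift:
Δλ = λ_C(1 - cos(84°))
Δλ = 2.4263 × (1 - cos(84°))
Δλ = 2.4263 × 0.8955
Δλ = 2.1727 pm

Percentage change:
(Δλ/λ₀) × 100 = (2.1727/49.6) × 100
= 4.3804%

(Intermediate values are shown rounded; full precision is carried through to the final answer.)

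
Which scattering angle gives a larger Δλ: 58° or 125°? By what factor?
125° produces the larger shift by a factor of 3.347

Calculate both shifts using Δλ = λ_C(1 - cos θ):

For θ₁ = 58°:
Δλ₁ = 2.4263 × (1 - cos(58°))
Δλ₁ = 2.4263 × 0.4701
Δλ₁ = 1.1406 pm

For θ₂ = 125°:
Δλ₂ = 2.4263 × (1 - cos(125°))
Δλ₂ = 2.4263 × 1.5736
Δλ₂ = 3.8180 pm

The 125° angle produces the larger shift.
Ratio: 3.8180/1.1406 = 3.347

(Intermediate values are shown rounded; full precision is carried through to the final answer.)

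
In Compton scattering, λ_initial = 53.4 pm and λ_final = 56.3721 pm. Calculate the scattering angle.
103.00°

First find the wavelength shift:
Δλ = λ' - λ = 56.3721 - 53.4 = 2.9721 pm

Using Δλ = λ_C(1 - cos θ), with λ_C = h/(m_e·c) ≈ 2.42631024 pm:
cos θ = 1 - Δλ/λ_C
cos θ = 1 - 2.9721/2.42631024
cos θ = -0.224946

θ = arccos(-0.224946)
θ = 103.00°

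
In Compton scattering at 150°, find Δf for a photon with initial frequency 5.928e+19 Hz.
2.800e+19 Hz (decrease)

Convert frequency to wavelength (c = 299792458 m/s):
λ₀ = c/f₀ = 299792458/5.928e+19 = 5.0572277e-12 m = 5.0572 pm

Calculate Compton shift:
Δλ = λ_C(1 - cos(150°)) = 4.5276 pm

Final wavelength:
λ' = λ₀ + Δλ = 5.0572 + 4.5276 = 9.5848 pm

Final frequency:
f' = c/λ' = 299792458/9.5847842e-12 = 3.1277956e+19 Hz

Frequency shift (decrease):
Δf = f₀ - f' = 5.928e+19 - 3.1277956e+19 = 2.800e+19 Hz

(Intermediate values are shown rounded; full precision is carried through to the final answer.)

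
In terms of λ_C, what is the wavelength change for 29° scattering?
0.1254 λ_C

The Compton shift formula is:
Δλ = λ_C(1 - cos θ)

Dividing both sides by λ_C:
Δλ/λ_C = 1 - cos θ

For θ = 29°:
Δλ/λ_C = 1 - cos(29°)
Δλ/λ_C = 1 - 0.8746
Δλ/λ_C = 0.1254

This means the shift is 0.1254 × λ_C = 0.3042 pm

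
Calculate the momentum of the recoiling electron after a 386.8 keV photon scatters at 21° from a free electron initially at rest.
7.4180e-23 kg·m/s

The electron is initially at rest, so by conservation of momentum:
p⃗_e = p⃗₀ − p⃗'  (incident photon momentum minus scattered photon momentum)

Photon momentum magnitudes (p = h/λ = E/c):
λ₀ = hc/E₀ = 3.2054 pm → p₀ = h/λ₀ = 2.0672e-22 kg·m/s
Δλ = λ_C(1 − cos 21°) = 0.1612 pm
λ' = 3.3665 pm → p' = h/λ' = 1.9682e-22 kg·m/s

The scattered photon makes angle θ = 21° with the incident direction, so by the law of cosines:
|p⃗_e|² = p₀² + p'² − 2p₀p'cos θ
|p⃗_e|² = (2.0672e-22)² + (1.9682e-22)² − 2·2.0672e-22·1.9682e-22·cos(21°)
|p⃗_e| = 7.4180e-23 kg·m/s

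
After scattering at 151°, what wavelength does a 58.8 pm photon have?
63.3484 pm

Using the Compton scattering formula:
λ' = λ + Δλ = λ + λ_C(1 - cos θ)

Given:
- Initial wavelength λ = 58.8 pm
- Scattering angle θ = 151°
- Compton wavelength λ_C ≈ 2.4263 pm

Calculate the shift:
Δλ = 2.4263 × (1 - cos(151°))
Δλ = 2.4263 × 1.8746
Δλ = 4.5484 pm

Final wavelength:
λ' = 58.8 + 4.5484 = 63.3484 pm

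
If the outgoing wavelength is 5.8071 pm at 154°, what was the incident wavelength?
1.2000 pm

From λ' = λ + Δλ, we have λ = λ' - Δλ

First calculate the Compton shift:
Δλ = λ_C(1 - cos θ)
Δλ = 2.4263 × (1 - cos(154°))
Δλ = 2.4263 × 1.8988
Δλ = 4.6071 pm

Initial wavelength:
λ = λ' - Δλ
λ = 5.8071 - 4.6071
λ = 1.2000 pm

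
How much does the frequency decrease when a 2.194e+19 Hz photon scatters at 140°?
5.238e+18 Hz (decrease)

Convert frequency to wavelength (c = 299792458 m/s):
λ₀ = c/f₀ = 299792458/2.194e+19 = 1.3664196e-11 m = 13.6642 pm

Calculate Compton shift:
Δλ = λ_C(1 - cos(140°)) = 4.2850 pm

Final wavelength:
λ' = λ₀ + Δλ = 13.6642 + 4.2850 = 17.9492 pm

Final frequency:
f' = c/λ' = 299792458/1.7949168e-11 = 1.6702304e+19 Hz

Frequency shift (decrease):
Δf = f₀ - f' = 2.194e+19 - 1.6702304e+19 = 5.238e+18 Hz

(Intermediate values are shown rounded; full precision is carried through to the final answer.)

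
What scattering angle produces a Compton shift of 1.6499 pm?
71.34°

From the Compton formula Δλ = λ_C(1 - cos θ), we can solve for θ:

cos θ = 1 - Δλ/λ_C

Given:
- Δλ = 1.6499 pm
- λ_C = h/(m_e·c) ≈ 2.42631024 pm

cos θ = 1 - 1.6499/2.42631024
cos θ = 1 - 0.680004
cos θ = 0.319996

θ = arccos(0.319996)
θ = 71.34°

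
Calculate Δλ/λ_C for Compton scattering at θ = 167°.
1.9744 λ_C

The Compton shift formula is:
Δλ = λ_C(1 - cos θ)

Dividing both sides by λ_C:
Δλ/λ_C = 1 - cos θ

For θ = 167°:
Δλ/λ_C = 1 - cos(167°)
Δλ/λ_C = 1 - -0.9744
Δλ/λ_C = 1.9744

This means the shift is 1.9744 × λ_C = 4.7904 pm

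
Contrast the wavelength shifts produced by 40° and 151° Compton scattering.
151° produces the larger shift by a factor of 8.013

Calculate both shifts using Δλ = λ_C(1 - cos θ):

For θ₁ = 40°:
Δλ₁ = 2.4263 × (1 - cos(40°))
Δλ₁ = 2.4263 × 0.2340
Δλ₁ = 0.5676 pm

For θ₂ = 151°:
Δλ₂ = 2.4263 × (1 - cos(151°))
Δλ₂ = 2.4263 × 1.8746
Δλ₂ = 4.5484 pm

The 151° angle produces the larger shift.
Ratio: 4.5484/0.5676 = 8.013

(Intermediate values are shown rounded; full precision is carried through to the final answer.)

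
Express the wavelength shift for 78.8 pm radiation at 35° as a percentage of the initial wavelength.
0.5568%

Calculate the Compton shift:
Δλ = λ_C(1 - cos(35°))
Δλ = 2.4263 × (1 - cos(35°))
Δλ = 2.4263 × 0.1808
Δλ = 0.4388 pm

Percentage change:
(Δλ/λ₀) × 100 = (0.4388/78.8) × 100
= 0.5568%

(Intermediate values are shown rounded; full precision is carried through to the final answer.)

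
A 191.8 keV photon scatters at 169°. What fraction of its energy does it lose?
0.4265 (or 42.65%)

Calculate initial and final photon energies:

Initial: E₀ = 191.8 keV → λ₀ = 6.4642 pm
Compton shift: Δλ = 4.8080 pm
Final wavelength: λ' = 11.2723 pm
Final energy: E' = 109.9903 keV

Fractional energy loss:
(E₀ - E')/E₀ = (191.8000 - 109.9903)/191.8000
= 81.8097/191.8000
= 0.4265
= 42.65%

(Intermediate values are shown rounded; full precision is carried through to the final answer.)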